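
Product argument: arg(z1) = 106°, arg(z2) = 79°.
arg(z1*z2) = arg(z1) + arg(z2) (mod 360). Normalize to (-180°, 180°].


arg(z1*z2) = 106° + 79° = 185°
Normalized to (-180°, 180°]: -175°

-175°


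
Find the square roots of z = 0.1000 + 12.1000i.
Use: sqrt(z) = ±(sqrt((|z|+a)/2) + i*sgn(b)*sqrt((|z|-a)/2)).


|z| = sqrt(0.01+146.41) = 12.1004
sqrt((|z|+a)/2) = sqrt((12.1004+0.1)/2) = sqrt(6.1002) = 2.4699
sqrt((|z|-a)/2) = sqrt((12.1004-0.1)/2) = sqrt(6.0002) = 2.4495

±(2.4699 + 2.4495i) i.e. 2.4699 + 2.4495i and -2.4699 - 2.4495i


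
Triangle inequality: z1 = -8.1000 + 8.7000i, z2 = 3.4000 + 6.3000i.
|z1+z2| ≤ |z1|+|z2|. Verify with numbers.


|z1| = sqrt((-8.1)^2 + 8.7^2) = sqrt(141.3) = 11.8870
|z2| = sqrt(3.4^2 + 6.3^2) = sqrt(51.25) = 7.1589
z1+z2 = -4.7000 + 15.0000i
|z1+z2| = sqrt(247.09) = 15.7191
|z1|+|z2| = 11.8870 + 7.1589 = 19.0459

|z1+z2| = 15.7191 ≤ |z1|+|z2| = 19.0459 (verified)


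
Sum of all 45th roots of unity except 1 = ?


With w = e^(2*pi*i/45), all 45 of the 45th roots of unity w^0 = 1, w, ..., w^(44) sum to 0: 1 + w + ... + w^(44) = (1 - w^45)/(1 - w) = 0 since w^45 = 1, w ≠ 1.
Removing the root 1: w + w^2 + ... + w^(44) = 0 - 1 = -1

Sum = -1


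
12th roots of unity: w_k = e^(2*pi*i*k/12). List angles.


The 12th roots of unity are cis(360k/12°) for k=0..11
Angle step = 360/12 = 30°
Primitive root: cis(30°)
Primitive root = 0.8660 + 0.5000i

12 roots at angles: 0°, 30°, 60°, 90°, 120°, 150°, 180°, 210°, 240°, 270°, 300°, 330°


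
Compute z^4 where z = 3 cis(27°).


r^4 = 3^4 = 81
n*theta = 4*27° = 108° = 108° (mod 360)
a = 81*cos(108°) = -25.0304
b = 81*sin(108°) = 77.0356

81 cis(108°) = -25.0304 + 77.0356i


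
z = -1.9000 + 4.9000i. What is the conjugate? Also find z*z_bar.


z_bar = -1.9000 - 4.9000i
z*z_bar = (-1.9)^2 + 4.9^2 = 3.61 + 24.01 = 27.62

z_bar = -1.9000 - 4.9000i, z*z_bar = 27.62


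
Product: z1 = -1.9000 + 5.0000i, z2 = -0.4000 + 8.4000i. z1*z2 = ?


Real = -1.9*(-0.4) - 5*8.4 = 0.76 - 42 = -41.24
Imag = -1.9*8.4 - (0.4)*5 = -15.96 - (2) = -17.96

-41.2400 - 17.9600i


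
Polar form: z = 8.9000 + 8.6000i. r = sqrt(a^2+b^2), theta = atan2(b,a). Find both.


r = sqrt(79.21+73.96) = sqrt(153.17) = 12.3762
theta = atan2(8.6, 8.9) = 44.0179 degrees

r = 12.3762, theta = 44.0179 degrees


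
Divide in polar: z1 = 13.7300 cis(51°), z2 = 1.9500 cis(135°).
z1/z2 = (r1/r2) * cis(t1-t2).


r = 13.7300 / 1.9500 = 7.0410
theta = 51° - 135° = -84° = 276° (mod 360)

7.0410 cis(276°)


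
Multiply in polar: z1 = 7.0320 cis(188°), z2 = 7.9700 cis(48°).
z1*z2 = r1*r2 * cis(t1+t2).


r = 7.0320 * 7.9700 = 56.0450
theta = 188° + 48° = 236° = 236° (mod 360)

56.0450 cis(236°)


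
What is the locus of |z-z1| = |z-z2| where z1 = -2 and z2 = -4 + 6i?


Equal distances means the locus is the perpendicular bisector of z1 and z2.
Midpoint = ((-2+(-4))/2, (0+6)/2) = (-3.0000, 3.0000)

Perpendicular bisector through (-3.0000, 3.0000)


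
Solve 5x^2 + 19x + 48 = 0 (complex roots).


disc = 19^2 - 4*5*48 = 361 - 960 = -599
sqrt(|disc|) = sqrt(599) = 24.4745
Real part = -19/(2*5) = -1.9000
Imag part = 24.4745/(2*5) = 2.4474

-1.9000 ± 2.4474i


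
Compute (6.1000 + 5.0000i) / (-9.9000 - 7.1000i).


Conjugate of z2 = -9.9000 + 7.1000i
Numerator: (6.1000 + 5.0000i)(-9.9000 + 7.1000i) = -95.8900 - 6.1900i
Denominator: (-9.9)^2 + (-7.1)^2 = 148.42
Result = (-95.8900 - 6.1900i)/148.42

-0.6461 - 0.0417i


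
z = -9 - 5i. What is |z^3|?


|z| = sqrt(81+25) = sqrt(106) = 10.2956
|z^3| = |z|^3 = (sqrt(106))^3 = 106*sqrt(106)

|z^3| = 106*sqrt(106) ≈ 1091.3368


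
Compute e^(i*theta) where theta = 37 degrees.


cos(37°) = 0.7986
sin(37°) = 0.6018

e^(i*37°) = 0.7986 + 0.6018i


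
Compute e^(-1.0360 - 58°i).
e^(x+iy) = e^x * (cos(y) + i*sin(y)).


e^-1.0360 = 0.35487
cos(-58°) = 0.52992
sin(-58°) = -0.848
Real = 0.35487*0.52992 = 0.1881
Imag = 0.35487*(-0.848) = -0.3009

0.1881 - 0.3009i


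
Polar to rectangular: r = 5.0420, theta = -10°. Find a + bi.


a = 5.0420*cos(-10°) = 5.0420*0.9848 = 4.9654
b = 5.0420*sin(-10°) = 5.0420*(-0.17365) = -0.8755

4.9654 - 0.8755i


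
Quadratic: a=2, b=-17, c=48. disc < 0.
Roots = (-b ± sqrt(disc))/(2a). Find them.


disc = (-17)^2 - 4*2*48 = 289 - 384 = -95
sqrt(|disc|) = sqrt(95) = 9.7468
Real part = 17/(2*2) = 4.2500
Imag part = 9.7468/(2*2) = 2.4367

4.2500 ± 2.4367i


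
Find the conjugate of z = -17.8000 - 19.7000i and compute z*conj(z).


z_bar = -17.8000 + 19.7000i
z*z_bar = (-17.8)^2 + (-19.7)^2 = 316.84 + 388.09 = 704.93

z_bar = -17.8000 + 19.7000i, z*z_bar = 704.93


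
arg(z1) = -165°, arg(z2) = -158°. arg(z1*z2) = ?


arg(z1*z2) = -165° - 158° = -323°
Normalized to (-180°, 180°]: 37°

37°


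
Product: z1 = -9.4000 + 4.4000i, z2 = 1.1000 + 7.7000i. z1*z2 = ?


Real = -9.4*1.1 - 4.4*7.7 = -10.34 - 33.88 = -44.22
Imag = -9.4*7.7 + 1.1*4.4 = -72.38 + 4.84 = -67.54

-44.2200 - 67.5400i


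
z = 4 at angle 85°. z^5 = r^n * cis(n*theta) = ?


r^5 = 4^5 = 1024
n*theta = 5*85° = 425° = 65° (mod 360)
a = 1024*cos(65°) = 432.7611
b = 1024*sin(65°) = 928.0592

1024 cis(65°) = 432.7611 + 928.0592i


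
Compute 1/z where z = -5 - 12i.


|z|^2 = 25+144 = 169
1/z = (-5 + 12i)/169

1/z = -0.0296 + 0.0710i


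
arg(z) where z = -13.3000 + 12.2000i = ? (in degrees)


Re = -13.3, Im = 12.2
arg = atan2(12.2, -13.3) = 137.4701 degrees

arg(z) = 137.4701 degrees


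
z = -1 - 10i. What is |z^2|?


|z| = sqrt(1+100) = sqrt(101) = 10.0499
|z^2| = |z|^2 = (sqrt(101))^2 = 101

|z^2| = 101


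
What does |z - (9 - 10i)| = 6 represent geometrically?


|z - z0| = r is a circle with center z0 and radius r.
Center = (9, -10), radius = 6

Circle with center (9, -10) and radius 6


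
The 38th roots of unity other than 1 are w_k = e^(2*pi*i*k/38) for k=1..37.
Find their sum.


With w = e^(2*pi*i/38), all 38 of the 38th roots of unity w^0 = 1, w, ..., w^(37) sum to 0: 1 + w + ... + w^(37) = (1 - w^38)/(1 - w) = 0 since w^38 = 1, w ≠ 1.
Removing the root 1: w + w^2 + ... + w^(37) = 0 - 1 = -1

Sum = -1


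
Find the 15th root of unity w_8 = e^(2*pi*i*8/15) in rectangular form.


Angle = 360*8/15 = 192°
a = cos(192°) = -0.9781
b = sin(192°) = -0.2079

-0.9781 - 0.2079i


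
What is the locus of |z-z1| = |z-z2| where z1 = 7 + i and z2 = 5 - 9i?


Equal distances means the locus is the perpendicular bisector of z1 and z2.
Midpoint = ((7+5)/2, (1+(-9))/2) = (6.0000, -4.0000)

Perpendicular bisector through (6.0000, -4.0000)


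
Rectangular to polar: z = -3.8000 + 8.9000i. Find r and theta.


r = sqrt(14.44+79.21) = sqrt(93.65) = 9.6773
theta = atan2(8.9, -3.8) = 113.1208 degrees

r = 9.6773, theta = 113.1208 degrees


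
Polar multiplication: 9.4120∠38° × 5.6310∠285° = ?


r = 9.4120 * 5.6310 = 52.9990
theta = 38° + 285° = 323° = 323° (mod 360)

52.9990 cis(323°)


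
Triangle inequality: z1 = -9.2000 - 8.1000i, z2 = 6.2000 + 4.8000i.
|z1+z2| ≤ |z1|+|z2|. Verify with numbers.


|z1| = sqrt((-9.2)^2 + (-8.1)^2) = sqrt(150.25) = 12.2577
|z2| = sqrt(6.2^2 + 4.8^2) = sqrt(61.48) = 7.8409
z1+z2 = -3.0000 - 3.3000i
|z1+z2| = sqrt(19.89) = 4.4598
|z1|+|z2| = 12.2577 + 7.8409 = 20.0986

|z1+z2| = 4.4598 ≤ |z1|+|z2| = 20.0986 (verified)


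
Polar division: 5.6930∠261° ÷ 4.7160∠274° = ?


r = 5.6930 / 4.7160 = 1.2072
theta = 261° - 274° = -13° = 347° (mod 360)

1.2072 cis(347°)


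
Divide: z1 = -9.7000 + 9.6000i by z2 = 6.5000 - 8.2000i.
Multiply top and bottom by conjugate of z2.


Conjugate of z2 = 6.5000 + 8.2000i
Numerator: (-9.7000 + 9.6000i)(6.5000 + 8.2000i) = -141.7700 - 17.1400i
Denominator: 6.5^2 + (-8.2)^2 = 109.49
Result = (-141.7700 - 17.1400i)/109.49

-1.2948 - 0.1565i


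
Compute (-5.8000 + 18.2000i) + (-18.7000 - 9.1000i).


Real: -5.8 - 18.7 = -24.5
Imag: 18.2 - 9.1 = 9.1

-24.5000 + 9.1000i


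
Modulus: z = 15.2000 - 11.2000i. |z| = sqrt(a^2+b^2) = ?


|z| = sqrt(15.2^2 + (-11.2)^2) = sqrt(231.04 + 125.44) = sqrt(356.48) = 18.8807

|z| = 18.8807


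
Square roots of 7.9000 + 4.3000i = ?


|z| = sqrt(62.41+18.49) = 8.9944
sqrt((|z|+a)/2) = sqrt((8.9944+7.9)/2) = sqrt(8.4472) = 2.9064
sqrt((|z|-a)/2) = sqrt((8.9944-7.9)/2) = sqrt(0.5472) = 0.7397

±(2.9064 + 0.7397i) i.e. 2.9064 + 0.7397i and -2.9064 - 0.7397i


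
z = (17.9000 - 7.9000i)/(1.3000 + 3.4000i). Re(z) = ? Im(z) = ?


Multiply by conjugate: (17.9000 - 7.9000i)(1.3000 - 3.4000i) / (1.3^2 + 3.4^2)
Numerator real = 17.9*1.3 - (7.9)*3.4 = -3.59
Numerator imag = -7.9*1.3 - 17.9*3.4 = -71.13
Denominator = 13.25
Re(z) = -3.59/13.25 = -0.2709
Im(z) = -71.13/13.25 = -5.3683

Re(z) = -0.2709, Im(z) = -5.3683


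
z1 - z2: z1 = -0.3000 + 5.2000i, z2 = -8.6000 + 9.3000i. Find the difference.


Real: -0.3 + 8.6 = 8.3
Imag: 5.2 - 9.3 = -4.1

8.3000 - 4.1000i


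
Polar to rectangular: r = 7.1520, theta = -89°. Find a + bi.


a = 7.1520*cos(-89°) = 7.1520*0.01745 = 0.1248
b = 7.1520*sin(-89°) = 7.1520*(-0.99985) = -7.1509

0.1248 - 7.1509i


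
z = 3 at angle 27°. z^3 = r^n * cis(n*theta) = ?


r^3 = 3^3 = 27
n*theta = 3*27° = 81° = 81° (mod 360)
a = 27*cos(81°) = 4.2237
b = 27*sin(81°) = 26.6676

27 cis(81°) = 4.2237 + 26.6676i


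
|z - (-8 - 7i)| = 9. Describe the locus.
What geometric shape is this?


|z - z0| = r is a circle with center z0 and radius r.
Center = (-8, -7), radius = 9

Circle with center (-8, -7) and radius 9


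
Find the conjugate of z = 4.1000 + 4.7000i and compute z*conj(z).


z_bar = 4.1000 - 4.7000i
z*z_bar = 4.1^2 + 4.7^2 = 16.81 + 22.09 = 38.9

z_bar = 4.1000 - 4.7000i, z*z_bar = 38.9


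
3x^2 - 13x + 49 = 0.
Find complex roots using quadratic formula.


disc = (-13)^2 - 4*3*49 = 169 - 588 = -419
sqrt(|disc|) = sqrt(419) = 20.4695
Real part = 13/(2*3) = 2.1667
Imag part = 20.4695/(2*3) = 3.4116

2.1667 ± 3.4116i


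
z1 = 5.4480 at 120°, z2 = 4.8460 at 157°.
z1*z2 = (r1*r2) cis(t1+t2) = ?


r = 5.4480 * 4.8460 = 26.4010
theta = 120° + 157° = 277° = 277° (mod 360)

26.4010 cis(277°)


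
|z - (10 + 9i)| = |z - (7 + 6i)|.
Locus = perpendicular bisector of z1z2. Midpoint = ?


Equal distances means the locus is the perpendicular bisector of z1 and z2.
Midpoint = ((10+7)/2, (9+6)/2) = (8.5000, 7.5000)

Perpendicular bisector through (8.5000, 7.5000)


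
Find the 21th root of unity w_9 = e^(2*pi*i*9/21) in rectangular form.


Angle = 360*9/21 = 154.2857°
a = cos(154.2857°) = -0.9010
b = sin(154.2857°) = 0.4339

-0.9010 + 0.4339i


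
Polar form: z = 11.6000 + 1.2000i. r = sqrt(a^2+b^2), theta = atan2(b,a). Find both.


r = sqrt(134.56+1.44) = sqrt(136) = 11.6619
theta = atan2(1.2, 11.6) = 5.9061 degrees

r = 11.6619, theta = 5.9061 degrees


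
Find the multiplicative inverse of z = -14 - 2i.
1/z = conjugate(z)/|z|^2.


|z|^2 = 196+4 = 200
1/z = (-14 + 2i)/200

1/z = -0.0700 + 0.0100i


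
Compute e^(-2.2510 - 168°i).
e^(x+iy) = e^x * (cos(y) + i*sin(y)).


e^-2.2510 = 0.1053
cos(-168°) = -0.9781
sin(-168°) = -0.2079
Real = 0.1053*(-0.9781) = -0.1030
Imag = 0.1053*(-0.2079) = -0.0219

-0.1030 - 0.0219i


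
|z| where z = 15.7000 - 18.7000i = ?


|z| = sqrt(15.7^2 + (-18.7)^2) = sqrt(246.49 + 349.69) = sqrt(596.18) = 24.4168

|z| = 24.4168


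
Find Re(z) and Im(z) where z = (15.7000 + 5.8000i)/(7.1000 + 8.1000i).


Multiply by conjugate: (15.7000 + 5.8000i)(7.1000 - 8.1000i) / (7.1^2 + 8.1^2)
Numerator real = 15.7*7.1 + 5.8*8.1 = 158.45
Numerator imag = 5.8*7.1 - 15.7*8.1 = -85.99
Denominator = 116.02
Re(z) = 158.45/116.02 = 1.3657
Im(z) = -85.99/116.02 = -0.7412

Re(z) = 1.3657, Im(z) = -0.7412


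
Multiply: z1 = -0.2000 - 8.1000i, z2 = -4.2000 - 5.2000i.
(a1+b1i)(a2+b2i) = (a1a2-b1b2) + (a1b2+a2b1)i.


Real = -0.2*(-4.2) - (-8.1)*(-5.2) = 0.84 - 42.12 = -41.28
Imag = -0.2*(-5.2) - (4.2)*(-8.1) = 1.04 + 34.02 = 35.06

-41.2800 + 35.0600i


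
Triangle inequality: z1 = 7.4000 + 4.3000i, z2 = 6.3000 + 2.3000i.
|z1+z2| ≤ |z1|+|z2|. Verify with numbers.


|z1| = sqrt(7.4^2 + 4.3^2) = sqrt(73.25) = 8.5586
|z2| = sqrt(6.3^2 + 2.3^2) = sqrt(44.98) = 6.7067
z1+z2 = 13.7000 + 6.6000i
|z1+z2| = sqrt(231.25) = 15.2069
|z1|+|z2| = 8.5586 + 6.7067 = 15.2653

|z1+z2| = 15.2069 ≤ |z1|+|z2| = 15.2653 (verified)


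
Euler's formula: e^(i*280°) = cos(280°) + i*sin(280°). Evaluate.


cos(280°) = 0.1736
sin(280°) = -0.9848

e^(i*280°) = 0.1736 - 0.9848i


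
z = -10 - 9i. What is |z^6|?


|z| = sqrt(100+81) = sqrt(181) = 13.4536
|z^6| = |z|^6 = (sqrt(181))^6 = 181^3 = 5929741

|z^6| = 5929741


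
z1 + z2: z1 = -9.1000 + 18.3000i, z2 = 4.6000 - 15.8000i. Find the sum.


Real: -9.1 + 4.6 = -4.5
Imag: 18.3 - 15.8 = 2.5

-4.5000 + 2.5000i


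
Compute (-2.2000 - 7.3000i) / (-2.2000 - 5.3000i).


Conjugate of z2 = -2.2000 + 5.3000i
Numerator: (-2.2000 - 7.3000i)(-2.2000 + 5.3000i) = 43.5300 + 4.4000i
Denominator: (-2.2)^2 + (-5.3)^2 = 32.93
Result = (43.5300 + 4.4000i)/32.93

1.3219 + 0.1336i


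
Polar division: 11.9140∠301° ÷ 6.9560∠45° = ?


r = 11.9140 / 6.9560 = 1.7128
theta = 301° - 45° = 256° = 256° (mod 360)

1.7128 cis(256°)


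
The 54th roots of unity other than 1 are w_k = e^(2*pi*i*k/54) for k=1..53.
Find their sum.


With w = e^(2*pi*i/54), all 54 of the 54th roots of unity w^0 = 1, w, ..., w^(53) sum to 0: 1 + w + ... + w^(53) = (1 - w^54)/(1 - w) = 0 since w^54 = 1, w ≠ 1.
Removing the root 1: w + w^2 + ... + w^(53) = 0 - 1 = -1

Sum = -1


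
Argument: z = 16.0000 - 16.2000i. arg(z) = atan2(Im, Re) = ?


Re = 16, Im = -16.2
arg = atan2(-16.2, 16) = -45.3559 degrees

arg(z) = -45.3559 degrees


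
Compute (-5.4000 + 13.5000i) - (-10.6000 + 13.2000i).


Real: -5.4 + 10.6 = 5.2
Imag: 13.5 - 13.2 = 0.3

5.2000 + 0.3000i


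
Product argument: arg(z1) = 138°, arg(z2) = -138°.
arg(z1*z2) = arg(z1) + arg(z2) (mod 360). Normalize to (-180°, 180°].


arg(z1*z2) = 138° - 138° = 0°
Normalized to (-180°, 180°]: 0°

0°


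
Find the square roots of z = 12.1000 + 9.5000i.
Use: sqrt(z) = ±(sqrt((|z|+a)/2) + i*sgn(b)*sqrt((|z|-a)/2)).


|z| = sqrt(146.41+90.25) = 15.3838
sqrt((|z|+a)/2) = sqrt((15.3838+12.1)/2) = sqrt(13.7419) = 3.7070
sqrt((|z|-a)/2) = sqrt((15.3838-12.1)/2) = sqrt(1.6419) = 1.2814

±(3.7070 + 1.2814i) i.e. 3.7070 + 1.2814i and -3.7070 - 1.2814i


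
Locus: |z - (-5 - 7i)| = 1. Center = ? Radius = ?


|z - z0| = r is a circle with center z0 and radius r.
Center = (-5, -7), radius = 1

Circle with center (-5, -7) and radius 1


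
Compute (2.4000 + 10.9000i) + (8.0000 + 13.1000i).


Real: 2.4 + 8 = 10.4
Imag: 10.9 + 13.1 = 24

10.4000 + 24.0000i


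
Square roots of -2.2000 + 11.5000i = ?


|z| = sqrt(4.84+132.25) = 11.7085
sqrt((|z|+a)/2) = sqrt((11.7085+(-2.2))/2) = sqrt(4.7543) = 2.1804
sqrt((|z|-a)/2) = sqrt((11.7085-(-2.2))/2) = sqrt(6.9543) = 2.6371

±(2.1804 + 2.6371i) i.e. 2.1804 + 2.6371i and -2.1804 - 2.6371i


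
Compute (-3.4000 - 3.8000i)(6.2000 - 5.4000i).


Real = -3.4*6.2 - (-3.8)*(-5.4) = -21.08 - 20.52 = -41.6
Imag = -3.4*(-5.4) + 6.2*(-3.8) = 18.36 - (23.56) = -5.2

-41.6000 - 5.2000i


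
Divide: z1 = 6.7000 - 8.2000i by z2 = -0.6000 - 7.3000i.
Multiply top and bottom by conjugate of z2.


Conjugate of z2 = -0.6000 + 7.3000i
Numerator: (6.7000 - 8.2000i)(-0.6000 + 7.3000i) = 55.8400 + 53.8300i
Denominator: (-0.6)^2 + (-7.3)^2 = 53.65
Result = (55.8400 + 53.8300i)/53.65

1.0408 + 1.0034i


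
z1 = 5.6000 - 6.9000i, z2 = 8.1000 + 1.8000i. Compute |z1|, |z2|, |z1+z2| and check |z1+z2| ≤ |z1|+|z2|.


|z1| = sqrt(5.6^2 + (-6.9)^2) = sqrt(78.97) = 8.8865
|z2| = sqrt(8.1^2 + 1.8^2) = sqrt(68.85) = 8.2976
z1+z2 = 13.7000 - 5.1000i
|z1+z2| = sqrt(213.7) = 14.6185
|z1|+|z2| = 8.8865 + 8.2976 = 17.1841

|z1+z2| = 14.6185 ≤ |z1|+|z2| = 17.1841 (verified)


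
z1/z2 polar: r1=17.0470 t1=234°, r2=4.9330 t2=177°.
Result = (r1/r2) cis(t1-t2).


r = 17.0470 / 4.9330 = 3.4557
theta = 234° - 177° = 57° = 57° (mod 360)

3.4557 cis(57°)


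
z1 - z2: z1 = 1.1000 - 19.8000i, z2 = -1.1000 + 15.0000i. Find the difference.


Real: 1.1 + 1.1 = 2.2
Imag: -19.8 - 15 = -34.8

2.2000 - 34.8000i


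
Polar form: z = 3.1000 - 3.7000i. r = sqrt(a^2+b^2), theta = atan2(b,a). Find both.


r = sqrt(9.61+13.69) = sqrt(23.3) = 4.8270
theta = atan2(-3.7, 3.1) = -50.0425 degrees

r = 4.8270, theta = -50.0425 degrees


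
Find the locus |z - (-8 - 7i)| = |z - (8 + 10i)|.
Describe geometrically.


Equal distances means the locus is the perpendicular bisector of z1 and z2.
Midpoint = ((-8+8)/2, (-7+10)/2) = (0, 1.5000)

Perpendicular bisector through (0, 1.5000)


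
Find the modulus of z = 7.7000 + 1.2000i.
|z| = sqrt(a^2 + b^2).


|z| = sqrt(7.7^2 + 1.2^2) = sqrt(59.29 + 1.44) = sqrt(60.73) = 7.7929

|z| = 7.7929


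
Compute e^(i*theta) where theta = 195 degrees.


cos(195°) = -0.9659
sin(195°) = -0.2588

e^(i*195°) = -0.9659 - 0.2588i


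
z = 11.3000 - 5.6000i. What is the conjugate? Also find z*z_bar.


z_bar = 11.3000 + 5.6000i
z*z_bar = 11.3^2 + (-5.6)^2 = 127.69 + 31.36 = 159.05

z_bar = 11.3000 + 5.6000i, z*z_bar = 159.05


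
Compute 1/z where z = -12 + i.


|z|^2 = 144+1 = 145
1/z = (-12 - 1i)/145

1/z = -0.0828 - 0.0069i


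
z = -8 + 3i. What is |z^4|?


|z| = sqrt(64+9) = sqrt(73) = 8.5440
|z^4| = |z|^4 = (sqrt(73))^4 = 73^2 = 5329

|z^4| = 5329


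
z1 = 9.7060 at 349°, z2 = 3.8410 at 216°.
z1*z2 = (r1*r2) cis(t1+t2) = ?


r = 9.7060 * 3.8410 = 37.2807
theta = 349° + 216° = 565° = 205° (mod 360)

37.2807 cis(205°)


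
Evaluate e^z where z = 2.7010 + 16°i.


e^2.7010 = 14.8946
cos(16°) = 0.96126
sin(16°) = 0.27564
Real = 14.8946*0.96126 = 14.3176
Imag = 14.8946*0.27564 = 4.1055

14.3176 + 4.1055i


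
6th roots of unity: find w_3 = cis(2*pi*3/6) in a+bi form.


Angle = 360*3/6 = 180°
a = cos(180°) = -1.0000
b = sin(180°) = 0

-1.0000 + 0i


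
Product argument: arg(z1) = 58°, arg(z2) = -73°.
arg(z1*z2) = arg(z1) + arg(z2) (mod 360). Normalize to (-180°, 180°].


arg(z1*z2) = 58° - 73° = -15°
Normalized to (-180°, 180°]: -15°

-15°


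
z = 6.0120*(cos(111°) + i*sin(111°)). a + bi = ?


a = 6.0120*cos(111°) = 6.0120*(-0.35837) = -2.1545
b = 6.0120*sin(111°) = 6.0120*0.93358 = 5.6127

-2.1545 + 5.6127i


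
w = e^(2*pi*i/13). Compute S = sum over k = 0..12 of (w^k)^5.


The roots are w_k = w^k with w = e^(2*pi*i/13), and (w^k)^5 = (w^5)^k.
So S = 1 + u + u^2 + ... + u^(12) with u = w^5.
5 = 0*13 + 5, so 5 is not a multiple of 13: u = w^5 ≠ 1 (w is a primitive 13th root), while u^13 = (w^13)^5 = 1.
Geometric series: S = (1 - u^13)/(1 - u) = (1 - 1)/(1 - u) = 0

S = 0


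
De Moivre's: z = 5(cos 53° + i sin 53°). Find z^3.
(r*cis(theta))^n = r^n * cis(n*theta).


r^3 = 5^3 = 125
n*theta = 3*53° = 159° = 159° (mod 360)
a = 125*cos(159°) = -116.6976
b = 125*sin(159°) = 44.7960

125 cis(159°) = -116.6976 + 44.7960i


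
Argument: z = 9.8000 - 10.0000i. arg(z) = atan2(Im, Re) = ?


Re = 9.8, Im = -10
arg = atan2(-10, 9.8) = -45.5787 degrees

arg(z) = -45.5787 degrees


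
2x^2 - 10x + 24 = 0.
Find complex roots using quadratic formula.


disc = (-10)^2 - 4*2*24 = 100 - 192 = -92
sqrt(|disc|) = sqrt(92) = 9.5917
Real part = 10/(2*2) = 2.5000
Imag part = 9.5917/(2*2) = 2.3979

2.5000 ± 2.3979i


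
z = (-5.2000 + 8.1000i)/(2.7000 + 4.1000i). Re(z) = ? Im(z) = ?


Multiply by conjugate: (-5.2000 + 8.1000i)(2.7000 - 4.1000i) / (2.7^2 + 4.1^2)
Numerator real = -5.2*2.7 + 8.1*4.1 = 19.17
Numerator imag = 8.1*2.7 - (-5.2)*4.1 = 43.19
Denominator = 24.1
Re(z) = 19.17/24.1 = 0.7954
Im(z) = 43.19/24.1 = 1.7921

Re(z) = 0.7954, Im(z) = 1.7921


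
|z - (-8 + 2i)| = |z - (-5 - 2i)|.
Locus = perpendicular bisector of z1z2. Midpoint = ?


Equal distances means the locus is the perpendicular bisector of z1 and z2.
Midpoint = ((-8+(-5))/2, (2+(-2))/2) = (-6.5000, 0)

Perpendicular bisector through (-6.5000, 0)


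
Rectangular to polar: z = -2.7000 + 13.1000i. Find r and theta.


r = sqrt(7.29+171.61) = sqrt(178.9) = 13.3754
theta = atan2(13.1, -2.7) = 101.6460 degrees

r = 13.3754, theta = 101.6460 degrees


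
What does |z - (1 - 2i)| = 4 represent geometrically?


|z - z0| = r is a circle with center z0 and radius r.
Center = (1, -2), radius = 4

Circle with center (1, -2) and radius 4


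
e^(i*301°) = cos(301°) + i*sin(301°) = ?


cos(301°) = 0.5150
sin(301°) = -0.8572

e^(i*301°) = 0.5150 - 0.8572i


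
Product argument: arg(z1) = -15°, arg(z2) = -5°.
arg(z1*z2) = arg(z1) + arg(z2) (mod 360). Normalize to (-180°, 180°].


arg(z1*z2) = -15° - 5° = -20°
Normalized to (-180°, 180°]: -20°

-20°


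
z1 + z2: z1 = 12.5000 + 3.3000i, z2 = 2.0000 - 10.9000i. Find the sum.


Real: 12.5 + 2 = 14.5
Imag: 3.3 - 10.9 = -7.6

14.5000 - 7.6000i


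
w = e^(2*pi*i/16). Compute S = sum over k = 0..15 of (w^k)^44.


The roots are w_k = w^k with w = e^(2*pi*i/16), and (w^k)^44 = (w^44)^k.
So S = 1 + u + u^2 + ... + u^(15) with u = w^44.
44 = 2*16 + 12, so 44 is not a multiple of 16: u = (w^16)^2 * w^12 = w^12 ≠ 1 (w is a primitive 16th root), while u^16 = (w^16)^44 = 1.
Geometric series: S = (1 - u^16)/(1 - u) = (1 - 1)/(1 - u) = 0

S = 0


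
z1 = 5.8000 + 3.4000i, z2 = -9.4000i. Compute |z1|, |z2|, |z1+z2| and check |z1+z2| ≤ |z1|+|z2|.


|z1| = sqrt(5.8^2 + 3.4^2) = sqrt(45.2) = 6.7231
|z2| = sqrt(0^2 + (-9.4)^2) = sqrt(88.36) = 9.4000
z1+z2 = 5.8000 - 6.0000i
|z1+z2| = sqrt(69.64) = 8.3451
|z1|+|z2| = 6.7231 + 9.4000 = 16.1231

|z1+z2| = 8.3451 ≤ |z1|+|z2| = 16.1231 (verified)


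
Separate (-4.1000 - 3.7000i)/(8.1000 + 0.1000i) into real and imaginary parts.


Multiply by conjugate: (-4.1000 - 3.7000i)(8.1000 - 0.1000i) / (8.1^2 + 0.1^2)
Numerator real = -4.1*8.1 - (3.7)*0.1 = -33.58
Numerator imag = -3.7*8.1 - (-4.1)*0.1 = -29.56
Denominator = 65.62
Re(z) = -33.58/65.62 = -0.5117
Im(z) = -29.56/65.62 = -0.4505

Re(z) = -0.5117, Im(z) = -0.4505


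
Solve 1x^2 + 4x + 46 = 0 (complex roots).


disc = 4^2 - 4*1*46 = 16 - 184 = -168
sqrt(|disc|) = sqrt(168) = 12.9615
Real part = -4/(2*1) = -2.0000
Imag part = 12.9615/(2*1) = 6.4807

-2.0000 ± 6.4807i


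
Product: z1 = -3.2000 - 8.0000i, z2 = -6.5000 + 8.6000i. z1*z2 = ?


Real = -3.2*(-6.5) - (-8)*8.6 = 20.8 - (-68.8) = 89.6
Imag = -3.2*8.6 - (6.5)*(-8) = -27.52 + 52 = 24.48

89.6000 + 24.4800i


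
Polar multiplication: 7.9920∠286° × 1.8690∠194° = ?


r = 7.9920 * 1.8690 = 14.9370
theta = 286° + 194° = 480° = 120° (mod 360)

14.9370 cis(120°)


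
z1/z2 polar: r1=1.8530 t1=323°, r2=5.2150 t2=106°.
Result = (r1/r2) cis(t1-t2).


r = 1.8530 / 5.2150 = 0.3553
theta = 323° - 106° = 217° = 217° (mod 360)

0.3553 cis(217°)


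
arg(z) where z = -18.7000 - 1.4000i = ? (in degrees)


Re = -18.7, Im = -1.4
arg = atan2(-1.4, -18.7) = -175.7185 degrees

arg(z) = -175.7185 degrees


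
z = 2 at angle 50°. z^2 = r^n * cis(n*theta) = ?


r^2 = 2^2 = 4
n*theta = 2*50° = 100° = 100° (mod 360)
a = 4*cos(100°) = -0.6946
b = 4*sin(100°) = 3.9392

4 cis(100°) = -0.6946 + 3.9392i


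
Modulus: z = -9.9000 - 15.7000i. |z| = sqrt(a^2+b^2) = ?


|z| = sqrt((-9.9)^2 + (-15.7)^2) = sqrt(98.01 + 246.49) = sqrt(344.5) = 18.5607

|z| = 18.5607


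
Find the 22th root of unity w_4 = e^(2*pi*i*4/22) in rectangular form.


Angle = 360*4/22 = 65.4545°
a = cos(65.4545°) = 0.4154
b = sin(65.4545°) = 0.9096

0.4154 + 0.9096i


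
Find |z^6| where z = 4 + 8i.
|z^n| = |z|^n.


|z| = sqrt(16+64) = sqrt(80) = 8.9443
|z^6| = |z|^6 = (sqrt(80))^6 = 80^3 = 512000

|z^6| = 512000


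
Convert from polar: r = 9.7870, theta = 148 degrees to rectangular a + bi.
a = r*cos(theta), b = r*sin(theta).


a = 9.7870*cos(148°) = 9.7870*(-0.848048) = -8.2998
b = 9.7870*sin(148°) = 9.7870*0.52992 = 5.1863

-8.2998 + 5.1863i


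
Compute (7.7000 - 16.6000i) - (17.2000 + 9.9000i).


Real: 7.7 - 17.2 = -9.5
Imag: -16.6 - 9.9 = -26.5

-9.5000 - 26.5000i


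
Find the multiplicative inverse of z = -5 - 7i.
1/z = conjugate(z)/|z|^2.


|z|^2 = 25+49 = 74
1/z = (-5 + 7i)/74

1/z = -0.0676 + 0.0946i


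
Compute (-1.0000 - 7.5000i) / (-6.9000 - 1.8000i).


Conjugate of z2 = -6.9000 + 1.8000i
Numerator: (-1.0000 - 7.5000i)(-6.9000 + 1.8000i) = 20.4000 + 49.9500i
Denominator: (-6.9)^2 + (-1.8)^2 = 50.85
Result = (20.4000 + 49.9500i)/50.85

0.4012 + 0.9823i


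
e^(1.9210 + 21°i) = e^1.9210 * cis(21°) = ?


e^1.9210 = 6.8278
cos(21°) = 0.93358
sin(21°) = 0.35837
Real = 6.8278*0.93358 = 6.3743
Imag = 6.8278*0.35837 = 2.4469

6.3743 + 2.4469i


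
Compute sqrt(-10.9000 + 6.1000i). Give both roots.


|z| = sqrt(118.81+37.21) = 12.4908
sqrt((|z|+a)/2) = sqrt((12.4908+(-10.9))/2) = sqrt(0.7954) = 0.8919
sqrt((|z|-a)/2) = sqrt((12.4908-(-10.9))/2) = sqrt(11.6954) = 3.4199

±(0.8919 + 3.4199i) i.e. 0.8919 + 3.4199i and -0.8919 - 3.4199i


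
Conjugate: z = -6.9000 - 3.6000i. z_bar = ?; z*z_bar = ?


z_bar = -6.9000 + 3.6000i
z*z_bar = (-6.9)^2 + (-3.6)^2 = 47.61 + 12.96 = 60.57

z_bar = -6.9000 + 3.6000i, z*z_bar = 60.57


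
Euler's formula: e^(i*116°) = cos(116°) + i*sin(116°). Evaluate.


cos(116°) = -0.4384
sin(116°) = 0.8988

e^(i*116°) = -0.4384 + 0.8988i


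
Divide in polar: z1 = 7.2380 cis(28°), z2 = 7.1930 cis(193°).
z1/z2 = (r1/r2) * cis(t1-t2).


r = 7.2380 / 7.1930 = 1.0063
theta = 28° - 193° = -165° = 195° (mod 360)

1.0063 cis(195°)


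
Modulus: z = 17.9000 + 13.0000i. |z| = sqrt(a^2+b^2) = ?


|z| = sqrt(17.9^2 + 13^2) = sqrt(320.41 + 169) = sqrt(489.41) = 22.1226

|z| = 22.1226


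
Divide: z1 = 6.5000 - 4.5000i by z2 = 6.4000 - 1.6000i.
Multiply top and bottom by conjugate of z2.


Conjugate of z2 = 6.4000 + 1.6000i
Numerator: (6.5000 - 4.5000i)(6.4000 + 1.6000i) = 48.8000 - 18.4000i
Denominator: 6.4^2 + (-1.6)^2 = 43.52
Result = (48.8000 - 18.4000i)/43.52

1.1213 - 0.4228i


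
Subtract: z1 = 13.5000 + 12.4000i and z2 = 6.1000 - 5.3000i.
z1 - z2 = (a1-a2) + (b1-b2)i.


Real: 13.5 - 6.1 = 7.4
Imag: 12.4 + 5.3 = 17.7

7.4000 + 17.7000i


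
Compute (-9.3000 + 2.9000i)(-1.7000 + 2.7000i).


Real = -9.3*(-1.7) - 2.9*2.7 = 15.81 - 7.83 = 7.98
Imag = -9.3*2.7 - (1.7)*2.9 = -25.11 - (4.93) = -30.04

7.9800 - 30.0400i


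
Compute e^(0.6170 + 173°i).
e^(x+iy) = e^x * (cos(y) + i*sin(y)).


e^0.6170 = 1.8534
cos(173°) = -0.9925
sin(173°) = 0.1219
Real = 1.8534*(-0.9925) = -1.8395
Imag = 1.8534*0.1219 = 0.2259

-1.8395 + 0.2259i


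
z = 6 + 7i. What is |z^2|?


|z| = sqrt(36+49) = sqrt(85) = 9.2195
|z^2| = |z|^2 = (sqrt(85))^2 = 85

|z^2| = 85


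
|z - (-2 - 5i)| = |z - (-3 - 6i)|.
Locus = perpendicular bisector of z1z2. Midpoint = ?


Equal distances means the locus is the perpendicular bisector of z1 and z2.
Midpoint = ((-2+(-3))/2, (-5+(-6))/2) = (-2.5000, -5.5000)

Perpendicular bisector through (-2.5000, -5.5000)


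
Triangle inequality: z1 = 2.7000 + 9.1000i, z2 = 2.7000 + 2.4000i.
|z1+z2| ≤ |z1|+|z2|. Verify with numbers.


|z1| = sqrt(2.7^2 + 9.1^2) = sqrt(90.1) = 9.4921
|z2| = sqrt(2.7^2 + 2.4^2) = sqrt(13.05) = 3.6125
z1+z2 = 5.4000 + 11.5000i
|z1+z2| = sqrt(161.41) = 12.7047
|z1|+|z2| = 9.4921 + 3.6125 = 13.1046

|z1+z2| = 12.7047 ≤ |z1|+|z2| = 13.1046 (verified)


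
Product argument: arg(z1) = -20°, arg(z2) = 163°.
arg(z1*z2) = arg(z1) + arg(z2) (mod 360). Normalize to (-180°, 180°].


arg(z1*z2) = -20° + 163° = 143°
Normalized to (-180°, 180°]: 143°

143°


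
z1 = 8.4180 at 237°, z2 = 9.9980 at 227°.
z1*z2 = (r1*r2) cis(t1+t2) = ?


r = 8.4180 * 9.9980 = 84.1632
theta = 237° + 227° = 464° = 104° (mod 360)

84.1632 cis(104°)


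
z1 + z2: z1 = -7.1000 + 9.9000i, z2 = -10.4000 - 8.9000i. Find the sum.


Real: -7.1 - 10.4 = -17.5
Imag: 9.9 - 8.9 = 1

-17.5000 + i


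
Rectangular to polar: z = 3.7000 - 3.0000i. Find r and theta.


r = sqrt(13.69+9) = sqrt(22.69) = 4.7634
theta = atan2(-3, 3.7) = -39.0355 degrees

r = 4.7634, theta = -39.0355 degrees


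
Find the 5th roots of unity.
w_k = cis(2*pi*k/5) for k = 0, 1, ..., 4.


The 5th roots of unity are cis(360k/5°) for k=0..4
Angle step = 360/5 = 72°
Primitive root: cis(72°)
Primitive root = 0.3090 + 0.9511i

5 roots at angles: 0°, 72°, 144°, 216°, 288°


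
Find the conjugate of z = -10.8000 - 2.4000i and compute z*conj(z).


z_bar = -10.8000 + 2.4000i
z*z_bar = (-10.8)^2 + (-2.4)^2 = 116.64 + 5.76 = 122.4

z_bar = -10.8000 + 2.4000i, z*z_bar = 122.4


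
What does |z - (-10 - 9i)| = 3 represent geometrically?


|z - z0| = r is a circle with center z0 and radius r.
Center = (-10, -9), radius = 3

Circle with center (-10, -9) and radius 3


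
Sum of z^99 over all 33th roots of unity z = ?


The roots are w_k = w^k with w = e^(2*pi*i/33), and (w^k)^99 = (w^99)^k.
So S = 1 + u + u^2 + ... + u^(32) with u = w^99.
99 = 3*33 + 0, so 99 is a multiple of 33 and u = (w^33)^3 = 1.
Every one of the 33 terms equals 1: S = 33

S = 33


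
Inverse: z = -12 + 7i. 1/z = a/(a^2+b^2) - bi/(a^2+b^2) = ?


|z|^2 = 144+49 = 193
1/z = (-12 - 7i)/193

1/z = -0.0622 - 0.0363i


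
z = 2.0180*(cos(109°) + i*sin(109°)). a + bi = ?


a = 2.0180*cos(109°) = 2.0180*(-0.32557) = -0.6570
b = 2.0180*sin(109°) = 2.0180*0.94552 = 1.9081

-0.6570 + 1.9081i


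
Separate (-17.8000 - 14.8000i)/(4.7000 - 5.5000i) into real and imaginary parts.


Multiply by conjugate: (-17.8000 - 14.8000i)(4.7000 + 5.5000i) / (4.7^2 + (-5.5)^2)
Numerator real = -17.8*4.7 - (14.8)*(-5.5) = -2.26
Numerator imag = -14.8*4.7 - (-17.8)*(-5.5) = -167.46
Denominator = 52.34
Re(z) = -2.26/52.34 = -0.0432
Im(z) = -167.46/52.34 = -3.1995

Re(z) = -0.0432, Im(z) = -3.1995


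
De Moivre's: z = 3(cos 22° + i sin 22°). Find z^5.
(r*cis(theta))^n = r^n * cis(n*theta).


r^5 = 3^5 = 243
n*theta = 5*22° = 110° = 110° (mod 360)
a = 243*cos(110°) = -83.1109
b = 243*sin(110°) = 228.3453

243 cis(110°) = -83.1109 + 228.3453i


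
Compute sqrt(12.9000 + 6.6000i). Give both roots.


|z| = sqrt(166.41+43.56) = 14.4903
sqrt((|z|+a)/2) = sqrt((14.4903+12.9)/2) = sqrt(13.6952) = 3.7007
sqrt((|z|-a)/2) = sqrt((14.4903-12.9)/2) = sqrt(0.7952) = 0.8917

±(3.7007 + 0.8917i) i.e. 3.7007 + 0.8917i and -3.7007 - 0.8917i


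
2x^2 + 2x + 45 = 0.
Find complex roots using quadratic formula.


disc = 2^2 - 4*2*45 = 4 - 360 = -356
sqrt(|disc|) = sqrt(356) = 18.8680
Real part = -2/(2*2) = -0.5000
Imag part = 18.8680/(2*2) = 4.7170

-0.5000 ± 4.7170i


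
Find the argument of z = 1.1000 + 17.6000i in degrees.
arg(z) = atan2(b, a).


Re = 1.1, Im = 17.6
arg = atan2(17.6, 1.1) = 86.4237 degrees

arg(z) = 86.4237 degrees


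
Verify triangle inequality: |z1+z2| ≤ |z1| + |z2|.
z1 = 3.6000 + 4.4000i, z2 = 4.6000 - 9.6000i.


|z1| = sqrt(3.6^2 + 4.4^2) = sqrt(32.32) = 5.6851
|z2| = sqrt(4.6^2 + (-9.6)^2) = sqrt(113.32) = 10.6452
z1+z2 = 8.2000 - 5.2000i
|z1+z2| = sqrt(94.28) = 9.7098
|z1|+|z2| = 5.6851 + 10.6452 = 16.3303

|z1+z2| = 9.7098 ≤ |z1|+|z2| = 16.3303 (verified)


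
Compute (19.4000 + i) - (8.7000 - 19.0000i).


Real: 19.4 - 8.7 = 10.7
Imag: 1 + 19 = 20

10.7000 + 20.0000i


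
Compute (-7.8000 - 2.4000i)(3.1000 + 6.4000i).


Real = -7.8*3.1 - (-2.4)*6.4 = -24.18 - (-15.36) = -8.82
Imag = -7.8*6.4 + 3.1*(-2.4) = -49.92 - (7.44) = -57.36

-8.8200 - 57.3600i


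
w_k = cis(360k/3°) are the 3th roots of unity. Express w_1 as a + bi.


Angle = 360*1/3 = 120°
a = cos(120°) = -0.5000
b = sin(120°) = 0.8660

-0.5000 + 0.8660i


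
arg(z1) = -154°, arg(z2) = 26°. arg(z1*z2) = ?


arg(z1*z2) = -154° + 26° = -128°
Normalized to (-180°, 180°]: -128°

-128°


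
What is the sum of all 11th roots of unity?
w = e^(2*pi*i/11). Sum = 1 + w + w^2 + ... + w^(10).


The sum of all 11th roots of unity is 0.
Geometric series: (1 - w^11)/(1 - w) = (1-1)/(1-w) = 0 since w^11 = 1, w ≠ 1.
Alternatively: coefficient of z^10 in z^11 - 1 is 0.

0


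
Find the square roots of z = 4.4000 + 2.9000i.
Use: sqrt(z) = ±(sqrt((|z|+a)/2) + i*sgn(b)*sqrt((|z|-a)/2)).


|z| = sqrt(19.36+8.41) = 5.2697
sqrt((|z|+a)/2) = sqrt((5.2697+4.4)/2) = sqrt(4.8349) = 2.1988
sqrt((|z|-a)/2) = sqrt((5.2697-4.4)/2) = sqrt(0.4349) = 0.6594

±(2.1988 + 0.6594i) i.e. 2.1988 + 0.6594i and -2.1988 - 0.6594i


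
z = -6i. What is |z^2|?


|z| = sqrt(0+36) = sqrt(36) = 6
|z^2| = |z|^2 = 6^2 = 36

|z^2| = 36


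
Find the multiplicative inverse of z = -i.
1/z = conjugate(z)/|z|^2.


|z|^2 = 0+1 = 1
1/z = (0 + 1i)/1

1/z = 0 + 1.0000i


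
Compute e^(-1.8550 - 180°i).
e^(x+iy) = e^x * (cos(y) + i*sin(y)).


e^-1.8550 = 0.1565
cos(-180°) = -1
sin(-180°) = 0
Real = 0.1565*(-1) = -0.1565
Imag = 0.1565*0 = 0

-0.1565 + 0i


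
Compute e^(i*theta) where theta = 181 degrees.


cos(181°) = -0.9998
sin(181°) = -0.0175

e^(i*181°) = -0.9998 - 0.0175i


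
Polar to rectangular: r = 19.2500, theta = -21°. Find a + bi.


a = 19.2500*cos(-21°) = 19.2500*0.93358 = 17.9714
b = 19.2500*sin(-21°) = 19.2500*(-0.35837) = -6.8986

17.9714 - 6.8986i


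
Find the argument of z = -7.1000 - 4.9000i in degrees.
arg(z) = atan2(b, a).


Re = -7.1, Im = -4.9
arg = atan2(-4.9, -7.1) = -145.3889 degrees

arg(z) = -145.3889 degrees


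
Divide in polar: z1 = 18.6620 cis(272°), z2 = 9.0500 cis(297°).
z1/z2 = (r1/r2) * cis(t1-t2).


r = 18.6620 / 9.0500 = 2.0621
theta = 272° - 297° = -25° = 335° (mod 360)

2.0621 cis(335°)


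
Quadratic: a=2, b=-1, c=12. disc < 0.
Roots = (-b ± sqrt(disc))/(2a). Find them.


disc = (-1)^2 - 4*2*12 = 1 - 96 = -95
sqrt(|disc|) = sqrt(95) = 9.7468
Real part = 1/(2*2) = 0.2500
Imag part = 9.7468/(2*2) = 2.4367

0.2500 ± 2.4367i


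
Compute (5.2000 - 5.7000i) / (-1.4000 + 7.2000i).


Conjugate of z2 = -1.4000 - 7.2000i
Numerator: (5.2000 - 5.7000i)(-1.4000 - 7.2000i) = -48.3200 - 29.4600i
Denominator: (-1.4)^2 + 7.2^2 = 53.8
Result = (-48.3200 - 29.4600i)/53.8

-0.8981 - 0.5476i


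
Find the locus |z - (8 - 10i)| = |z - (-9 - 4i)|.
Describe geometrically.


Equal distances means the locus is the perpendicular bisector of z1 and z2.
Midpoint = ((8+(-9))/2, (-10+(-4))/2) = (-0.5000, -7.0000)

Perpendicular bisector through (-0.5000, -7.0000)


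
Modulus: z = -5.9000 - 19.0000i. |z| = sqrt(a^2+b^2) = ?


|z| = sqrt((-5.9)^2 + (-19)^2) = sqrt(34.81 + 361) = sqrt(395.81) = 19.8950

|z| = 19.8950


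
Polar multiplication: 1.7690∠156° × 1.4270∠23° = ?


r = 1.7690 * 1.4270 = 2.5244
theta = 156° + 23° = 179° = 179° (mod 360)

2.5244 cis(179°)


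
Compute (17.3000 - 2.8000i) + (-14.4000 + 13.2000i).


Real: 17.3 - 14.4 = 2.9
Imag: -2.8 + 13.2 = 10.4

2.9000 + 10.4000i


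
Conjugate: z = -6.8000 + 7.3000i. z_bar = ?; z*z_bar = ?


z_bar = -6.8000 - 7.3000i
z*z_bar = (-6.8)^2 + 7.3^2 = 46.24 + 53.29 = 99.53

z_bar = -6.8000 - 7.3000i, z*z_bar = 99.53


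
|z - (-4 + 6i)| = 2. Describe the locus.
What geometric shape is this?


|z - z0| = r is a circle with center z0 and radius r.
Center = (-4, 6), radius = 2

Circle with center (-4, 6) and radius 2


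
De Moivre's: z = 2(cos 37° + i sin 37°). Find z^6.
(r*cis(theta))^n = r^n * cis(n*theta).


r^6 = 2^6 = 64
n*theta = 6*37° = 222° = 222° (mod 360)
a = 64*cos(222°) = -47.5613
b = 64*sin(222°) = -42.8244

64 cis(222°) = -47.5613 - 42.8244i


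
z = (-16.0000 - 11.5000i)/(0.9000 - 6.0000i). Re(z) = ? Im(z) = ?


Multiply by conjugate: (-16.0000 - 11.5000i)(0.9000 + 6.0000i) / (0.9^2 + (-6)^2)
Numerator real = -16*0.9 - (11.5)*(-6) = 54.6
Numerator imag = -11.5*0.9 - (-16)*(-6) = -106.35
Denominator = 36.81
Re(z) = 54.6/36.81 = 1.4833
Im(z) = -106.35/36.81 = -2.8892

Re(z) = 1.4833, Im(z) = -2.8892


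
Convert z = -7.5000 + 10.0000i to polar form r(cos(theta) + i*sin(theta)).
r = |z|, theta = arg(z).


r = sqrt(56.25+100) = sqrt(156.25) = 12.5000
theta = atan2(10, -7.5) = 126.8699 degrees

r = 12.5000, theta = 126.8699 degrees


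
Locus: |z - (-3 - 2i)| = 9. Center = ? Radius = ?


|z - z0| = r is a circle with center z0 and radius r.
Center = (-3, -2), radius = 9

Circle with center (-3, -2) and radius 9


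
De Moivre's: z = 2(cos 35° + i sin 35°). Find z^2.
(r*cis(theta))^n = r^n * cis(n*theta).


r^2 = 2^2 = 4
n*theta = 2*35° = 70° = 70° (mod 360)
a = 4*cos(70°) = 1.3681
b = 4*sin(70°) = 3.7588

4 cis(70°) = 1.3681 + 3.7588i


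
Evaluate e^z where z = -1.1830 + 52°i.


e^-1.1830 = 0.3064
cos(52°) = 0.61566
sin(52°) = 0.788
Real = 0.3064*0.61566 = 0.1886
Imag = 0.3064*0.788 = 0.2414

0.1886 + 0.2414i


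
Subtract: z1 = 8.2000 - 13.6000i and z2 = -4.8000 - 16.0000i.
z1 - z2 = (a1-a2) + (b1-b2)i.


Real: 8.2 + 4.8 = 13
Imag: -13.6 + 16 = 2.4

13.0000 + 2.4000i


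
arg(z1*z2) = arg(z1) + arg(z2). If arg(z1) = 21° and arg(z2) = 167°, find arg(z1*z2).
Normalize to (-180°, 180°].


arg(z1*z2) = 21° + 167° = 188°
Normalized to (-180°, 180°]: -172°

-172°


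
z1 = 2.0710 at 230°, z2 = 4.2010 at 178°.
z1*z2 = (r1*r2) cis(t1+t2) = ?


r = 2.0710 * 4.2010 = 8.7003
theta = 230° + 178° = 408° = 48° (mod 360)

8.7003 cis(48°)


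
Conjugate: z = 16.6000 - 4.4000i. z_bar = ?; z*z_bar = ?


z_bar = 16.6000 + 4.4000i
z*z_bar = 16.6^2 + (-4.4)^2 = 275.56 + 19.36 = 294.92

z_bar = 16.6000 + 4.4000i, z*z_bar = 294.92


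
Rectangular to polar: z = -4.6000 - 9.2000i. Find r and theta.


r = sqrt(21.16+84.64) = sqrt(105.8) = 10.2859
theta = atan2(-9.2, -4.6) = -116.5651 degrees

r = 10.2859, theta = -116.5651 degrees


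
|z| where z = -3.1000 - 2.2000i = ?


|z| = sqrt((-3.1)^2 + (-2.2)^2) = sqrt(9.61 + 4.84) = sqrt(14.45) = 3.8013

|z| = 3.8013


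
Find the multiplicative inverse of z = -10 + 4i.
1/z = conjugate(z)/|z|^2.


|z|^2 = 100+16 = 116
1/z = (-10 - 4i)/116

1/z = -0.0862 - 0.0345i


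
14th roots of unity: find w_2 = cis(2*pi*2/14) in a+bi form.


Angle = 360*2/14 = 51.4286°
a = cos(51.4286°) = 0.6235
b = sin(51.4286°) = 0.7818

0.6235 + 0.7818i


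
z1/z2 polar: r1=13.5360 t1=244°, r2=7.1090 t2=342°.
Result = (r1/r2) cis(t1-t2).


r = 13.5360 / 7.1090 = 1.9041
theta = 244° - 342° = -98° = 262° (mod 360)

1.9041 cis(262°)


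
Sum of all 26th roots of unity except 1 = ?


With w = e^(2*pi*i/26), all 26 of the 26th roots of unity w^0 = 1, w, ..., w^(25) sum to 0: 1 + w + ... + w^(25) = (1 - w^26)/(1 - w) = 0 since w^26 = 1, w ≠ 1.
Removing the root 1: w + w^2 + ... + w^(25) = 0 - 1 = -1

Sum = -1


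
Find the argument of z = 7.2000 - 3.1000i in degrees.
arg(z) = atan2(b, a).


Re = 7.2, Im = -3.1
arg = atan2(-3.1, 7.2) = -23.2946 degrees

arg(z) = -23.2946 degrees


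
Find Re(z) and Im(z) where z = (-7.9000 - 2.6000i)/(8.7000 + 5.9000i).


Multiply by conjugate: (-7.9000 - 2.6000i)(8.7000 - 5.9000i) / (8.7^2 + 5.9^2)
Numerator real = -7.9*8.7 - (2.6)*5.9 = -84.07
Numerator imag = -2.6*8.7 - (-7.9)*5.9 = 23.99
Denominator = 110.5
Re(z) = -84.07/110.5 = -0.7608
Im(z) = 23.99/110.5 = 0.2171

Re(z) = -0.7608, Im(z) = 0.2171


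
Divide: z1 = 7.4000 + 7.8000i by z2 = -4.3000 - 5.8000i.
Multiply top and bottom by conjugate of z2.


Conjugate of z2 = -4.3000 + 5.8000i
Numerator: (7.4000 + 7.8000i)(-4.3000 + 5.8000i) = -77.0600 + 9.3800i
Denominator: (-4.3)^2 + (-5.8)^2 = 52.13
Result = (-77.0600 + 9.3800i)/52.13

-1.4782 + 0.1799i


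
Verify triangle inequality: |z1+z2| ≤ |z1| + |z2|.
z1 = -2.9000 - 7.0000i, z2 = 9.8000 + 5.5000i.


|z1| = sqrt((-2.9)^2 + (-7)^2) = sqrt(57.41) = 7.5769
|z2| = sqrt(9.8^2 + 5.5^2) = sqrt(126.29) = 11.2379
z1+z2 = 6.9000 - 1.5000i
|z1+z2| = sqrt(49.86) = 7.0612
|z1|+|z2| = 7.5769 + 11.2379 = 18.8148

|z1+z2| = 7.0612 ≤ |z1|+|z2| = 18.8148 (verified)
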